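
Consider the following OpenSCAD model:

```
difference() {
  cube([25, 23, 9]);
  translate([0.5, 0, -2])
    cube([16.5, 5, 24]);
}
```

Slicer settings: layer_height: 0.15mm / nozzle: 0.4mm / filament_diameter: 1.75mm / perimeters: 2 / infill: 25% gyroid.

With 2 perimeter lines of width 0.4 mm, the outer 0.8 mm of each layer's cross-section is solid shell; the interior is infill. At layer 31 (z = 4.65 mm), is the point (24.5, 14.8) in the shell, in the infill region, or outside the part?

At z = 4.65 mm: the 25×23 cube contributes its full rectangle; the cube at (0.5, 0) is present — its section is the full 16.5×5 rectangle; After the difference (first − rest): starting from the 25×23 cube, the 16.5×5 cube at (0.5, 0) lies inside it touching the edge (removes its full 82.50 mm²) — 1 connected region. Overall, the cross-section is a single solid region. The nearest boundary edge runs (25.00, 23.00)→(25.00, 0.00); distance from the point to it = 0.50 mm. The point is inside the cross-section, 0.50 mm from the nearest boundary — within the 0.8 mm shell band (2 × 0.4).

shell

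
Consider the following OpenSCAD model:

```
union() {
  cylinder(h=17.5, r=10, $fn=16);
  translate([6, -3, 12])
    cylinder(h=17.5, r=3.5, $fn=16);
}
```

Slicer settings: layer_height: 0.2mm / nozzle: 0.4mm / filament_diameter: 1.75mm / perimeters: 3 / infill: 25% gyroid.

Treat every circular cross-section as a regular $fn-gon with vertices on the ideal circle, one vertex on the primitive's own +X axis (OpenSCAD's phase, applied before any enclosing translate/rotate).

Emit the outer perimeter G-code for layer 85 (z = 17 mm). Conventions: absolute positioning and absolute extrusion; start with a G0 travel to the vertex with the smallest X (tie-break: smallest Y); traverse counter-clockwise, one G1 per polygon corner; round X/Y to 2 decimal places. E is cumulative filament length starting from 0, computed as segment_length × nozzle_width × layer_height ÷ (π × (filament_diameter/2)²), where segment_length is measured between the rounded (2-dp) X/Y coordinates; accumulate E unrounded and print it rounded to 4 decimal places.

G0 X-10.00 Y0.00 Z17.00
G1 X-9.24 Y-3.83 E0.1299
G1 X-7.07 Y-7.07 E0.2596
G1 X-3.83 Y-9.24 E0.3893
G1 X0.00 Y-10.00 E0.5191
G1 X3.83 Y-9.24 E0.6490
G1 X7.07 Y-7.07 E0.7787
G1 X7.87 Y-5.88 E0.8264
G1 X8.47 Y-5.47 E0.8506
G1 X9.23 Y-4.34 E0.8959
G1 X9.50 Y-3.00 E0.9413
G1 X9.45 Y-2.76 E0.9495
G1 X10.00 Y0.00 E1.0431
G1 X9.24 Y3.83 E1.1730
G1 X7.07 Y7.07 E1.3027
G1 X3.83 Y9.24 E1.4324
G1 X0.00 Y10.00 E1.5622
G1 X-3.83 Y9.24 E1.6921
G1 X-7.07 Y7.07 E1.8218
G1 X-9.24 Y3.83 E1.9515
G1 X-10.00 Y0.00 E2.0814

At z = 17 mm: the cylinder: section is a regular 16-gon, circumradius r=10; the cylinder at (6, -3): section is a regular 16-gon, circumradius r=3.5; Combining (union): the regions partially overlap (shared area 36.85 mm²), so overlapping operands fuse into one piece — 1 connected region. The outline is a single polygon with 20 vertices. Extrusion per mm of travel: 0.4 × 0.2 / (π × 0.875²) = 0.033260. Accumulating E over each segment gives final E = 2.0814.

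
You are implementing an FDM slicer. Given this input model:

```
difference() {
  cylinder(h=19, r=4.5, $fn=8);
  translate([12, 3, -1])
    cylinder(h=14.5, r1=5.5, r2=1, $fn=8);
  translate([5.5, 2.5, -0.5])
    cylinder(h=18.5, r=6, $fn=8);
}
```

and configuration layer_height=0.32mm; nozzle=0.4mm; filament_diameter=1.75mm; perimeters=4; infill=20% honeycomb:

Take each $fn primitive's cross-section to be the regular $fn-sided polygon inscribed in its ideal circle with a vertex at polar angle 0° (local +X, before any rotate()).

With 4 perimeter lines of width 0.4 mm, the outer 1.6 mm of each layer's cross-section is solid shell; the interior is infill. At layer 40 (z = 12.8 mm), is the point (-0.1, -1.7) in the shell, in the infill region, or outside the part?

At z = 12.8 mm: the cylinder: section is a regular 8-gon, circumradius r=4.5; the cone at (12, 3) (r1=5.5→r2=1) has section circumradius 1.217 here — a regular 8-gon; the r=6 cylinder at (5.5, 2.5) gives a regular 8-gon of circumradius 6 (constant along its height); After the difference (first − rest): starting from the r=4.5 cylinder, the cone at (12, 3) misses the remaining region (no effect); the r=6 cylinder at (5.5, 2.5) partially overlaps it — only the 21.24 mm² overlap (of its 101.82 mm²) is removed, clipping the outline — 1 connected region. Overall, the cross-section is a single solid region. The nearest boundary edge runs (-0.50, 2.50)→(1.26, -1.74); distance from the point to it = 1.24 mm. The point is inside the cross-section, 1.24 mm from the nearest boundary — within the 1.6 mm shell band (4 × 0.4).

shell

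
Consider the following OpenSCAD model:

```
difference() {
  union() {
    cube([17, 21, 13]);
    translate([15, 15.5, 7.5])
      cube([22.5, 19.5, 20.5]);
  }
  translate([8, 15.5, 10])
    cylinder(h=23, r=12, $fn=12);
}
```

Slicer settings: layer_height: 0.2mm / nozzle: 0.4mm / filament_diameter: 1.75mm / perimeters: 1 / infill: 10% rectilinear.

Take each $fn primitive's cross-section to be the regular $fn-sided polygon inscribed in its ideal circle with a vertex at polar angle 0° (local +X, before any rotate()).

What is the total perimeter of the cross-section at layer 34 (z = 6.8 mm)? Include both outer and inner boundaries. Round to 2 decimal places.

76.00 mm

At z = 6.8 mm: the cube is present — its section is the full 17×21 rectangle (perimeter 76.00 mm); the cube at (15, 15.5) is absent (z outside [7.5, 28]); Taking the union: only the 17×21 cube is present, so the union is just that shape — boundary = 76.00 mm; the cylinder at (8, 15.5) is not intersected at this z (z outside [10, 33]); Subtracting the remaining from the first: none of the subtracted shapes is present at this height, so the result so far is unchanged — boundary = 76.00 mm. Overall, the cross-section is a single solid region. Total boundary length (outer) = 76.00 mm.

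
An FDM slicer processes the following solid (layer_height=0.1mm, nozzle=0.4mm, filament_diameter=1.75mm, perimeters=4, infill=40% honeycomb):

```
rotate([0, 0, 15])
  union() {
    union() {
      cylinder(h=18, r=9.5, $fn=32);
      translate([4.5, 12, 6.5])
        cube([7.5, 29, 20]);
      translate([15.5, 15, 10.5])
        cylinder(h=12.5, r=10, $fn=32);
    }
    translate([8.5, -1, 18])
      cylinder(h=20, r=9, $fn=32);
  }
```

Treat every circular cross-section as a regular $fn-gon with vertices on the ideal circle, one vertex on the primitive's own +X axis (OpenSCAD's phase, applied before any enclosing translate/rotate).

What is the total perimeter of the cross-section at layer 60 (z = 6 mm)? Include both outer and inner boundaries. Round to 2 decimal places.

At z = 6 mm: the r=9.5 cylinder contributes a regular 32-gon of circumradius 9.5 (perimeter = 2·32·9.500·sin(180°/32) = 59.59 mm); the cube at (4.5, 12) does not reach this height (z outside [6.5, 26.5]); the cylinder at (15.5, 15) is absent (z outside [10.5, 23]); Merging all regions: only the r=9.5 cylinder is present, so the union is just that shape — boundary = 59.59 mm; the cylinder at (8.5, -1) is absent (z outside [18, 38]); Taking the union: only that combined region is present, so the union is just that shape — boundary = 59.59 mm; (rotated 15° about Z; rotation is an isometry so areas/perimeters/island counts are preserved). Overall, the cross-section is a single solid region. Total boundary length (outer) = 59.59 mm.

59.59 mm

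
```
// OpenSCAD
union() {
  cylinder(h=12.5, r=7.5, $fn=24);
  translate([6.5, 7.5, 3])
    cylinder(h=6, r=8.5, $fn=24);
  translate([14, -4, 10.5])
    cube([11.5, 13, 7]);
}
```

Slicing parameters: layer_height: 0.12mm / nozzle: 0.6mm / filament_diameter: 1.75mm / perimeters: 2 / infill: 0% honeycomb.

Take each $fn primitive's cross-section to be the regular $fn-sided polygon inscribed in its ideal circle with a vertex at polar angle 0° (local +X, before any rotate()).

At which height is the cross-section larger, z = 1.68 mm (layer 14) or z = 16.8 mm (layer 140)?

layer 14 (z = 1.68 mm)

Layer 14 (z = 1.68): the cylinder: section is a regular 24-gon, circumradius r=7.5 (area = (24/2)·7.500²·sin(360°/24) = 174.70 mm²); the cylinder at (6.5, 7.5) is not intersected at this z (z outside [3, 9]); the cube at (14, -4) is not intersected at this z (z outside [10.5, 17.5]); Combining (union): only the r=7.5 cylinder is present, so the union is just that shape — area = 174.70 mm². So its area = 174.70 mm². Layer 140 (z = 16.8): the cylinder is absent (z outside [0, 12.5]); the cylinder at (6.5, 7.5) is not intersected at this z (z outside [3, 9]); the 11.5×13 cube at (14, -4) contributes its full rectangle (area 149.50 mm²); Taking the union: only the 11.5×13 cube at (14, -4) is present, so the union is just that shape — area = 149.50 mm². So its area = 149.50 mm². Layer 14 is larger (174.70 vs 149.50 mm²).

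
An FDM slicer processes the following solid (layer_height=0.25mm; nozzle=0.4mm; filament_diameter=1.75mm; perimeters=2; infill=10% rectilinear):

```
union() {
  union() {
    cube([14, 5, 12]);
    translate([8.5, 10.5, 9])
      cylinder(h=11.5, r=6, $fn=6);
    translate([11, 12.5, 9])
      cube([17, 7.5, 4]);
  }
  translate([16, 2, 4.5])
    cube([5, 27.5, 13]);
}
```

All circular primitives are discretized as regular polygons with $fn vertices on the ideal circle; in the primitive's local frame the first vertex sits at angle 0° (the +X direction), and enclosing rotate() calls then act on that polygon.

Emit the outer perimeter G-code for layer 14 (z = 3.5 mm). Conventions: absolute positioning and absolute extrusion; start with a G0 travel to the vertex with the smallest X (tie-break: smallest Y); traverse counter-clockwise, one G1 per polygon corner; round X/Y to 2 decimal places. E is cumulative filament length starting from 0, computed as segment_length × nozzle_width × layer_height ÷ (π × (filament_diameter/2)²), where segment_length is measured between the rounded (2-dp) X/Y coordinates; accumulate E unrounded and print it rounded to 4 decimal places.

G0 X0.00 Y0.00 Z3.50
G1 X14.00 Y0.00 E0.5821
G1 X14.00 Y5.00 E0.7899
G1 X0.00 Y5.00 E1.3720
G1 X0.00 Y0.00 E1.5799

At z = 3.5 mm: the 14×5 cube contributes its full rectangle; the cylinder at (8.5, 10.5) is absent (z outside [9, 20.5]); the cube at (11, 12.5) does not reach this height (z outside [9, 13]); Combining (union): only the 14×5 cube is present, so the union is just that shape — 1 connected region; the cube at (16, 2) is not intersected at this z (z outside [4.5, 17.5]); Taking the union: only that combined region is present, so the union is just that shape — 1 connected region. The outline is a single polygon with 4 vertices. Extrusion per mm of travel: 0.4 × 0.25 / (π × 0.875²) = 0.041575. Accumulating E over each segment gives final E = 1.5799.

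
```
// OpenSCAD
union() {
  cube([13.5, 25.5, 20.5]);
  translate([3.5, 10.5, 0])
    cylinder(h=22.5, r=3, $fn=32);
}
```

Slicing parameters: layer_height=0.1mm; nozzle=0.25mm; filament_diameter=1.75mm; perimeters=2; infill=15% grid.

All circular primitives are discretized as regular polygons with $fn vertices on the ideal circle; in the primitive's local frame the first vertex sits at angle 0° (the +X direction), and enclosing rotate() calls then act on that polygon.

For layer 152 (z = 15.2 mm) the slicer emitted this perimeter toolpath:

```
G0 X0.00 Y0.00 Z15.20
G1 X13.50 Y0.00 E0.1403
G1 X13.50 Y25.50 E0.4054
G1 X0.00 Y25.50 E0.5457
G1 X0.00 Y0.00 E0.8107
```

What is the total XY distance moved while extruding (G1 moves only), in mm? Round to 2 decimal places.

78.00 mm

Sum the Euclidean lengths of each G1 segment: total = 78.00 mm.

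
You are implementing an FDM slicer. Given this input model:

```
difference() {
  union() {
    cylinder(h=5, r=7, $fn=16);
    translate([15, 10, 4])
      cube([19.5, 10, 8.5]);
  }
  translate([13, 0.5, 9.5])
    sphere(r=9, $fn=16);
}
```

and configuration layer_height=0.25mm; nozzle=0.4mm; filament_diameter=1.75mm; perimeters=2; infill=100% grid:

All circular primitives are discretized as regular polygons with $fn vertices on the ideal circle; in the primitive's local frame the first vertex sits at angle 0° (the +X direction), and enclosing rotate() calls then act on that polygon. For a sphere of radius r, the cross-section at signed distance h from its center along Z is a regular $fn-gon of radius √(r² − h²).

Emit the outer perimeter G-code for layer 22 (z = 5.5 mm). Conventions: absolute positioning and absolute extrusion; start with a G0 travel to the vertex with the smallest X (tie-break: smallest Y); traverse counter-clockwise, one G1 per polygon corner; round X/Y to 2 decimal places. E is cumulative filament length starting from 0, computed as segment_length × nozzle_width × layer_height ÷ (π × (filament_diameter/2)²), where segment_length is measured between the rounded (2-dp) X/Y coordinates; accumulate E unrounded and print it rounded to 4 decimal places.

G0 X15.00 Y10.00 Z5.50
G1 X34.50 Y10.00 E0.8107
G1 X34.50 Y20.00 E1.2265
G1 X15.00 Y20.00 E2.0372
G1 X15.00 Y10.00 E2.4529

At z = 5.5 mm: the cylinder does not reach this height (z outside [0, 5]); the cube at (15, 10) is present — its section is the full 19.5×10 rectangle; Taking the union: only the 19.5×10 cube at (15, 10) is present, so the union is just that shape — 1 connected region; the r=9 sphere at (13, 0.5) slices to a regular 16-gon of circumradius 8.062 (√(r²−h²) with h=4 from center); After the difference (first − rest): starting from the result so far, the r=9 sphere at (13, 0.5) misses the remaining region (no effect) — 1 connected region. The outline is a single polygon with 4 vertices. Extrusion per mm of travel: 0.4 × 0.25 / (π × 0.875²) = 0.041575. Accumulating E over each segment gives final E = 2.4529.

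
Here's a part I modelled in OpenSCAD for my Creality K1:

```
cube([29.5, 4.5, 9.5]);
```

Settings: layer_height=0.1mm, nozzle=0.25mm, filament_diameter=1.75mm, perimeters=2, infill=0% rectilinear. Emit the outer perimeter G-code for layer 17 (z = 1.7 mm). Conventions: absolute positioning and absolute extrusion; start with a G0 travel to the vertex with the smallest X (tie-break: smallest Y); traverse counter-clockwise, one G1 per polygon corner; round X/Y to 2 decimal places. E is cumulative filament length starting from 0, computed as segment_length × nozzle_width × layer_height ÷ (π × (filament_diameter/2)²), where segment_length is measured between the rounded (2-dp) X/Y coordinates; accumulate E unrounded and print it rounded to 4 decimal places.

G0 X0.00 Y0.00 Z1.70
G1 X29.50 Y0.00 E0.3066
G1 X29.50 Y4.50 E0.3534
G1 X0.00 Y4.50 E0.6600
G1 X0.00 Y0.00 E0.7068

At z = 1.7 mm: the cube (footprint 29.5×4.5) is included at this height. The outline is a single polygon with 4 vertices. Extrusion per mm of travel: 0.25 × 0.1 / (π × 0.875²) = 0.010394. Accumulating E over each segment gives final E = 0.7068.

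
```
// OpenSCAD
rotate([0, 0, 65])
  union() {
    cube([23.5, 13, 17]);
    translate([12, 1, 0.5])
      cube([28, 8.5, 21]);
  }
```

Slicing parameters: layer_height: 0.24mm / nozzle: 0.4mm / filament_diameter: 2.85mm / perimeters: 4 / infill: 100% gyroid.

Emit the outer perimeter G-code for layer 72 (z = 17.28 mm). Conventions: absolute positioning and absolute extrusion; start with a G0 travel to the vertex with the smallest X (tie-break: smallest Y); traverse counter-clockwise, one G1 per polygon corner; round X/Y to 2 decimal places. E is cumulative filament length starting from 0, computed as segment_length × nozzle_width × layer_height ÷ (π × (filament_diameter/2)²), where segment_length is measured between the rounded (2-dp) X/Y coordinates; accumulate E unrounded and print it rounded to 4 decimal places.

At z = 17.28 mm: the cube is absent (z outside [0, 17]); the cube at (12, 1) (footprint 28×8.5) is included at this height; Combining (union): only the 28×8.5 cube at (12, 1) is present, so the union is just that shape — 1 connected region; (whole slice rotated 65° about Z — lengths, areas and connectivity unchanged). The outline is a single polygon with 4 vertices. Extrusion per mm of travel: 0.4 × 0.24 / (π × 1.425²) = 0.015048. Accumulating E over each segment gives final E = 1.0987.

G0 X-3.54 Y14.89 Z17.28
G1 X4.17 Y11.30 E0.1280
G1 X16.00 Y36.67 E0.5492
G1 X8.29 Y40.27 E0.6773
G1 X-3.54 Y14.89 E1.0987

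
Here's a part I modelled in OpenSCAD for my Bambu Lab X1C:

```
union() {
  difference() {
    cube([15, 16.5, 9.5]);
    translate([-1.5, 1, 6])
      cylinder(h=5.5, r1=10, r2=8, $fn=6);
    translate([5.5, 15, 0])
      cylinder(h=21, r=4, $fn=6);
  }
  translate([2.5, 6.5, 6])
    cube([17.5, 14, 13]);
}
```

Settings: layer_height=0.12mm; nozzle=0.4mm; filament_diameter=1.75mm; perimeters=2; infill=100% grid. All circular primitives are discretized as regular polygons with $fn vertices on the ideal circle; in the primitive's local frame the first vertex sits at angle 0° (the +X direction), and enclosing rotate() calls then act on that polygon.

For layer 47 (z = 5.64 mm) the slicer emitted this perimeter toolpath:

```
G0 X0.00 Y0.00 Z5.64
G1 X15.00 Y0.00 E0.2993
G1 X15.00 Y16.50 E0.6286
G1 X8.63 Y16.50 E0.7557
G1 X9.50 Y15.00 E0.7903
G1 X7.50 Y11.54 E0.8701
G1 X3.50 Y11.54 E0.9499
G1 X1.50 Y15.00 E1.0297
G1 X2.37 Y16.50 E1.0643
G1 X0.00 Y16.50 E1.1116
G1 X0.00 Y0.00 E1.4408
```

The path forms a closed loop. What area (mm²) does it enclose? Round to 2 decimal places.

216.05 mm²

Apply the shoelace formula to the sequence of (X, Y) vertices; enclosed area = 216.05 mm².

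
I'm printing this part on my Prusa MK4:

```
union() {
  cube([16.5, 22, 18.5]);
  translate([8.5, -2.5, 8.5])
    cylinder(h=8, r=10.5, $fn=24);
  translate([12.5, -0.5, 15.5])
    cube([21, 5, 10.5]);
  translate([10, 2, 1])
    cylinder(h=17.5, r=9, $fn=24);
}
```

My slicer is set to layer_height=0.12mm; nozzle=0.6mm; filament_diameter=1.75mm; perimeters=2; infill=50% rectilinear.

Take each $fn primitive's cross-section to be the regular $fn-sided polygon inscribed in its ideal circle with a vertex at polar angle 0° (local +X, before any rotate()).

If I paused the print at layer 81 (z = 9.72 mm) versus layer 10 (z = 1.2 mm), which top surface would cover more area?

Layer 81 (z = 9.72): the cube is present — its section is the full 16.5×22 rectangle (area 363.00 mm²); the r=10.5 cylinder at (8.5, -2.5) gives a regular 24-gon of circumradius 10.5 (constant along its height) (area = (24/2)·10.500²·sin(360°/24) = 342.42 mm²); the cube at (12.5, -0.5) is absent (z outside [15.5, 26]); the cylinder at (10, 2): section is a regular 24-gon, circumradius r=9 (area = (24/2)·9.000²·sin(360°/24) = 251.57 mm²); Taking the union: the regions partially overlap — summed areas 956.99 mm² minus the doubly-counted overlap 352.60 mm² gives 604.39 mm² — area = 604.39 mm². So its area = 604.39 mm². Layer 10 (z = 1.2): the cube is present — its section is the full 16.5×22 rectangle (area 363.00 mm²); the cylinder at (8.5, -2.5) is not intersected at this z (z outside [8.5, 16.5]); the cube at (12.5, -0.5) is not intersected at this z (z outside [15.5, 26]); the r=9 cylinder at (10, 2) contributes a regular 24-gon of circumradius 9 (area = (24/2)·9.000²·sin(360°/24) = 251.57 mm²); Taking the union: the regions partially overlap — summed areas 614.57 mm² minus the doubly-counted overlap 146.18 mm² gives 468.39 mm² — area = 468.39 mm². So its area = 468.39 mm². Layer 81 is larger (604.39 vs 468.39 mm²).

layer 81 (z = 9.72 mm)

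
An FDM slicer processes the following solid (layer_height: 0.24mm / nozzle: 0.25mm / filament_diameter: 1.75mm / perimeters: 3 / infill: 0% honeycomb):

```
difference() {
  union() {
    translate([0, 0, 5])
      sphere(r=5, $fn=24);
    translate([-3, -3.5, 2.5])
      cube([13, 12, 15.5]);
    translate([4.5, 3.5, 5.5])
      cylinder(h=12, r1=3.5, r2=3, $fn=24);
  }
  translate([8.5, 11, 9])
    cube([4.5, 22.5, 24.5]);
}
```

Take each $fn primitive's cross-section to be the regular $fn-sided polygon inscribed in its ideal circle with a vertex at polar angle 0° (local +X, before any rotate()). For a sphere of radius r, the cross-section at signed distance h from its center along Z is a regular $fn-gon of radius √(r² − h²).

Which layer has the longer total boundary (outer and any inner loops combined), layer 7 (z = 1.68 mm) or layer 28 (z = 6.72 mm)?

layer 28 (z = 6.72 mm)

Layer 7 (z = 1.68): the r=5 sphere slices to a regular 24-gon of circumradius 3.739 (√(r²−h²) with h=3.32 from center) (perimeter = 2·24·3.739·sin(180°/24) = 23.42 mm); the cube at (-3, -3.5) is not intersected at this z (z outside [2.5, 18]); the cone at (4.5, 3.5) is not intersected at this z (z outside [5.5, 17.5]); Taking the union: only the r=5 sphere is present, so the union is just that shape — boundary = 23.42 mm; the cube at (8.5, 11) is not intersected at this z (z outside [9, 33.5]); Taking the first minus the rest: none of the subtracted shapes is present at this height, so the result so far is unchanged — boundary = 23.42 mm. So its perimeter = 23.42 mm. Layer 28 (z = 6.72): the sphere: section is a regular 24-gon, circumradius = √(r²−h²) = √(5²−1.72²) = 4.695 (perimeter = 2·24·4.695·sin(180°/24) = 29.41 mm); the 13×12 cube at (-3, -3.5) contributes its full rectangle (perimeter 50.00 mm); the cone at (4.5, 3.5) (r1=3.5→r2=3) has section circumradius 3.449 here — a regular 24-gon (perimeter = 2·24·3.449·sin(180°/24) = 21.61 mm); Combining (union): the regions partially overlap (shared area 92.18 mm²), so the edge portions inside another operand are dropped and the merged outline is re-measured after clipping — boundary = 51.66 mm; the cube at (8.5, 11) is not intersected at this z (z outside [9, 33.5]); Taking the first minus the rest: none of the subtracted shapes is present at this height, so that combined region is unchanged — boundary = 51.66 mm. So its perimeter = 51.66 mm. Layer 28 is larger (51.66 vs 23.42 mm).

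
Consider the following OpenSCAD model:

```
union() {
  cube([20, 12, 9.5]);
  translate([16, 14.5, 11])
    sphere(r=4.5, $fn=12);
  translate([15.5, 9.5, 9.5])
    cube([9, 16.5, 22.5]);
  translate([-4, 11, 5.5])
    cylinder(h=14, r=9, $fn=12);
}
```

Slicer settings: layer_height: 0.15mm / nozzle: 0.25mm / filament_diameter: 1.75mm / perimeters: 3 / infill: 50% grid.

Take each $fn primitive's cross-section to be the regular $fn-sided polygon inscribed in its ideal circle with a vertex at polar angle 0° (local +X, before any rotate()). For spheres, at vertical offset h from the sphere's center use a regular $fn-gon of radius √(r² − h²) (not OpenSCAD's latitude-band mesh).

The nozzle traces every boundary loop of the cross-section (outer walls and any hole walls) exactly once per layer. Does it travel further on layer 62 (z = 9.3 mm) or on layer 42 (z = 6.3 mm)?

Layer 62 (z = 9.3): the 20×12 cube contributes its full rectangle (perimeter 64.00 mm); the r=4.5 sphere at (16, 14.5) contributes a regular 12-gon of circumradius √(4.5²−1.7²) = 4.167 (perimeter = 2·12·4.167·sin(180°/12) = 25.88 mm); the cube at (15.5, 9.5) does not reach this height (z outside [9.5, 32]); the r=9 cylinder at (-4, 11) contributes a regular 12-gon of circumradius 9 (perimeter = 2·12·9.000·sin(180°/12) = 55.90 mm); Merging all regions: the regions partially overlap (shared area 38.77 mm²), so the edge portions inside another operand are dropped and the merged outline is re-measured after clipping — boundary = 107.42 mm. So its perimeter = 107.42 mm. Layer 42 (z = 6.3): the cube is present — its section is the full 20×12 rectangle (perimeter 64.00 mm); the sphere at (16, 14.5) is absent (|z−center|=4.700 > r=4.5); the cube at (15.5, 9.5) is absent (z outside [9.5, 32]); the r=9 cylinder at (-4, 11) gives a regular 12-gon of circumradius 9 (constant along its height) (perimeter = 2·12·9.000·sin(180°/12) = 55.90 mm); Combining (union): the regions partially overlap (shared area 31.76 mm²), so the edge portions inside another operand are dropped and the merged outline is re-measured after clipping — boundary = 95.37 mm. So its perimeter = 95.37 mm. Layer 62 is larger (107.42 vs 95.37 mm).

layer 62 (z = 9.3 mm)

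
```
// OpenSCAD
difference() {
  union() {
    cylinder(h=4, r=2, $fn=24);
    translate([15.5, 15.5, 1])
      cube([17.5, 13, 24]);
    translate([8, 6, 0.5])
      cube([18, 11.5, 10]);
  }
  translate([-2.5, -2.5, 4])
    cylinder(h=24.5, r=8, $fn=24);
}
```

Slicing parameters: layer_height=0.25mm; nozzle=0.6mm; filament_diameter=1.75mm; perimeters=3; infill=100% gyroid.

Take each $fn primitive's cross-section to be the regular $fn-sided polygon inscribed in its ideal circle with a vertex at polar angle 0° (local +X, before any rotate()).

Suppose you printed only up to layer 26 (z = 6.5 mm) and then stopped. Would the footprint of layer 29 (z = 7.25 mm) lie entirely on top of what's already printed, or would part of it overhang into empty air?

Compare the two slices. At z = 6.5: the cylinder is not intersected at this z (z outside [0, 4]); the cube at (15.5, 15.5) is present — its section is the full 17.5×13 rectangle (area 227.50 mm²); the 18×11.5 cube at (8, 6) contributes its full rectangle (area 207.00 mm²); Taking the union: the regions partially overlap — summed areas 434.50 mm² minus the doubly-counted overlap 21.00 mm² gives 413.50 mm² — area = 413.50 mm²; the r=8 cylinder at (-2.5, -2.5) contributes a regular 24-gon of circumradius 8 (area = (24/2)·8.000²·sin(360°/24) = 198.77 mm²); After the difference (first − rest): starting from the result so far (413.50 mm²), the r=8 cylinder at (-2.5, -2.5) misses the remaining region (no effect) — area = 413.50 mm². At z = 7.25: the cylinder is not intersected at this z (z outside [0, 4]); the cube at (15.5, 15.5) (footprint 17.5×13) is included at this height (area 227.50 mm²); the cube at (8, 6) (footprint 18×11.5) is included at this height (area 207.00 mm²); Combining (union): the regions partially overlap — summed areas 434.50 mm² minus the doubly-counted overlap 21.00 mm² gives 413.50 mm² — area = 413.50 mm²; the cylinder at (-2.5, -2.5): section is a regular 24-gon, circumradius r=8 (area = (24/2)·8.000²·sin(360°/24) = 198.77 mm²); After the difference (first − rest): starting from that combined region (413.50 mm²), the r=8 cylinder at (-2.5, -2.5) misses the remaining region (no effect) — area = 413.50 mm². Checking containment: the cross-section at z = 7.25 is a subset of the cross-section at z = 6.5.

entirely on top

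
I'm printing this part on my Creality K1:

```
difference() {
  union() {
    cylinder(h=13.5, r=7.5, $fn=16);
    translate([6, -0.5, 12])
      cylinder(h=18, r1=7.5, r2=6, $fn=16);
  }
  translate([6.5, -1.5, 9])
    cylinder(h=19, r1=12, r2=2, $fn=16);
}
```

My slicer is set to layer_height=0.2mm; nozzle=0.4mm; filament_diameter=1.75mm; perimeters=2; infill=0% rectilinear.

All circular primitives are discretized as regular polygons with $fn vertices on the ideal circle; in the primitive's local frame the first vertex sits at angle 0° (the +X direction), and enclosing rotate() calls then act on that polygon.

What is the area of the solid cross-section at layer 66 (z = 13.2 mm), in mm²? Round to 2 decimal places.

At z = 13.2 mm: the r=7.5 cylinder gives a regular 16-gon of circumradius 7.5 (constant along its height) (area = (16/2)·7.500²·sin(360°/16) = 172.21 mm²); the cone at (6, -0.5) contributes a regular 16-gon of circumradius 7.400 (interpolated between r1=7.5 and r2=6 at t=0.067) (area = (16/2)·7.400²·sin(360°/16) = 167.65 mm²); Combining (union): the regions partially overlap — summed areas 339.85 mm² minus the doubly-counted overlap 83.89 mm² gives 255.96 mm² — area = 255.96 mm²; the cone at (6.5, -1.5) (r1=12→r2=2) has section circumradius 9.789 here — a regular 16-gon (area = (16/2)·9.789²·sin(360°/16) = 293.39 mm²); Subtracting the remaining from the first: starting from that combined region (255.96 mm²), the cone at (6.5, -1.5) partially overlaps it — only the 198.54 mm² overlap (of its 293.39 mm²) is removed, clipping the outline — area = 57.42 mm². Overall, the cross-section is a single solid region. Net area = 57.42 mm².

57.42 mm²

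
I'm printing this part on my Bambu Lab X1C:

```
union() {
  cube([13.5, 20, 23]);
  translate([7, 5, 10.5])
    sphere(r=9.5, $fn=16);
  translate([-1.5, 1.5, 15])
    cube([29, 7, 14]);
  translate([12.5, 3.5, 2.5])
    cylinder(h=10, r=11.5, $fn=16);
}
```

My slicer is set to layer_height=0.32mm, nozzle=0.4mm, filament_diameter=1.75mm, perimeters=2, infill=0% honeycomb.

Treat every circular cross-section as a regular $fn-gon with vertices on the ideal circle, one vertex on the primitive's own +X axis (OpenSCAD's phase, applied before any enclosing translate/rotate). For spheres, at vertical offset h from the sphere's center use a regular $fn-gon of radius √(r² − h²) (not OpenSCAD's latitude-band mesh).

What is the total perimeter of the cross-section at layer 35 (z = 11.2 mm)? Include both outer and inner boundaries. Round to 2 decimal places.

90.67 mm

At z = 11.2 mm: the cube (footprint 13.5×20) is included at this height (perimeter 67.00 mm); the sphere at (7, 5): section is a regular 16-gon, circumradius = √(r²−h²) = √(9.5²−0.7²) = 9.474 (perimeter = 2·16·9.474·sin(180°/16) = 59.15 mm); the cube at (-1.5, 1.5) does not reach this height (z outside [15, 29]); the cylinder at (12.5, 3.5): section is a regular 16-gon, circumradius r=11.5 (perimeter = 2·16·11.500·sin(180°/16) = 71.79 mm); Combining (union): the regions partially overlap (shared area 404.17 mm²), so the edge portions inside another operand are dropped and the merged outline is re-measured after clipping — boundary = 90.67 mm. Overall, the cross-section is a single solid region. Total boundary length (outer) = 90.67 mm.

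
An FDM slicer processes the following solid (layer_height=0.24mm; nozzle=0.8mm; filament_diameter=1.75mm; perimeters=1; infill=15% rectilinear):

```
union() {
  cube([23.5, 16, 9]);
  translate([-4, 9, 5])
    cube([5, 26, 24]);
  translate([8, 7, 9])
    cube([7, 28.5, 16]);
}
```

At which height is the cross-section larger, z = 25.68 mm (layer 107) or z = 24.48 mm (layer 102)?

Layer 107 (z = 25.68): the cube is absent (z outside [0, 9]); the 5×26 cube at (-4, 9) contributes its full rectangle (area 130.00 mm²); the cube at (8, 7) does not reach this height (z outside [9, 25]); Combining (union): only the 5×26 cube at (-4, 9) is present, so the union is just that shape — area = 130.00 mm². So its area = 130.00 mm². Layer 102 (z = 24.48): the cube does not reach this height (z outside [0, 9]); the cube at (-4, 9) is present — its section is the full 5×26 rectangle (area 130.00 mm²); the 7×28.5 cube at (8, 7) contributes its full rectangle (area 199.50 mm²); Combining (union): the 2 present regions are separate (no shared area or edge), so areas and boundary lengths simply add and each stays a separate island — area = 329.50 mm². So its area = 329.50 mm². Layer 102 is larger (329.50 vs 130.00 mm²).

layer 102 (z = 24.48 mm)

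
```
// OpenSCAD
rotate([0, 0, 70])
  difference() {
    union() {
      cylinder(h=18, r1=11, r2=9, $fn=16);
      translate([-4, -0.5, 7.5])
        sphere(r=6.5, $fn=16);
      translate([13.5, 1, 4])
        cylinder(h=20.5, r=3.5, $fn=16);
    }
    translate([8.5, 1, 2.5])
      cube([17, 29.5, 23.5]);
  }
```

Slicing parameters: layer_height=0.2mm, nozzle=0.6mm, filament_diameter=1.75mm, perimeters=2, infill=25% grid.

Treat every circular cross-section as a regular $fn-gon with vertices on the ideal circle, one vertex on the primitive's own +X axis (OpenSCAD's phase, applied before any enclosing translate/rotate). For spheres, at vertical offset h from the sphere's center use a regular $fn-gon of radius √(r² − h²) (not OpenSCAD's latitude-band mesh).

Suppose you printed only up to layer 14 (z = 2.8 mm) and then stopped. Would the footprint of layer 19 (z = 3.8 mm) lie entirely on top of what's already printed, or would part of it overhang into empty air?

Compare the two slices. At z = 2.8: the cone contributes a regular 16-gon of circumradius 10.689 (interpolated between r1=11 and r2=9 at t=0.156) (area = (16/2)·10.689²·sin(360°/16) = 349.78 mm²); the r=6.5 sphere at (-4, -0.5) contributes a regular 16-gon of circumradius √(6.5²−4.7²) = 4.490 (area = (16/2)·4.490²·sin(360°/16) = 61.72 mm²); the cylinder at (13.5, 1) does not reach this height (z outside [4, 24.5]); Taking the union: the r=6.5 sphere at (-4, -0.5) lies entirely inside the cone, so the union is just the cone — area = 349.78 mm²; the 17×29.5 cube at (8.5, 1) contributes its full rectangle (area 501.50 mm²); Taking the first minus the rest: starting from that combined region (349.78 mm²), the 17×29.5 cube at (8.5, 1) partially overlaps it — only the 6.62 mm² overlap (of its 501.50 mm²) is removed, clipping the outline — area = 343.16 mm²; (whole slice rotated 70° about Z — lengths, areas and connectivity unchanged). At z = 3.8: the cone (r1=11→r2=9) has section circumradius 10.578 here — a regular 16-gon (area = (16/2)·10.578²·sin(360°/16) = 342.55 mm²); the r=6.5 sphere at (-4, -0.5) contributes a regular 16-gon of circumradius √(6.5²−3.7²) = 5.344 (area = (16/2)·5.344²·sin(360°/16) = 87.44 mm²); the cylinder at (13.5, 1) is not intersected at this z (z outside [4, 24.5]); Taking the union: the r=6.5 sphere at (-4, -0.5) lies entirely inside the cone, so the union is just the cone — area = 342.55 mm²; the cube at (8.5, 1) is present — its section is the full 17×29.5 rectangle (area 501.50 mm²); After the difference (first − rest): starting from the result so far (342.55 mm²), the 17×29.5 cube at (8.5, 1) partially overlaps it — only the 6.01 mm² overlap (of its 501.50 mm²) is removed, clipping the outline — area = 336.53 mm²; (rotated 70° about Z; rotation is an isometry so areas/perimeters/island counts are preserved). Checking containment: the cross-section at z = 3.8 is a subset of the cross-section at z = 2.8.

entirely on top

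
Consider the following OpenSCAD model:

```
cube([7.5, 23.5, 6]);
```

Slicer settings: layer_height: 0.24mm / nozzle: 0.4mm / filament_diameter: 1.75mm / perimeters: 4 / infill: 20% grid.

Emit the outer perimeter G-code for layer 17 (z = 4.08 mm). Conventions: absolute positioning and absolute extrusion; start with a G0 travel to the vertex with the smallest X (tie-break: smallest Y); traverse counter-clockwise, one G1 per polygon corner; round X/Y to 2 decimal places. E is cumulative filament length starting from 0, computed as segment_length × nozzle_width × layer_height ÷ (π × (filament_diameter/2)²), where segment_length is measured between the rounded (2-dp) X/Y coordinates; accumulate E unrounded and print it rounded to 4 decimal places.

At z = 4.08 mm: the cube (footprint 7.5×23.5) is included at this height. The outline is a single polygon with 4 vertices. Extrusion per mm of travel: 0.4 × 0.24 / (π × 0.875²) = 0.039912. Accumulating E over each segment gives final E = 2.4746.

G0 X0.00 Y0.00 Z4.08
G1 X7.50 Y0.00 E0.2993
G1 X7.50 Y23.50 E1.2373
G1 X0.00 Y23.50 E1.5366
G1 X0.00 Y0.00 E2.4746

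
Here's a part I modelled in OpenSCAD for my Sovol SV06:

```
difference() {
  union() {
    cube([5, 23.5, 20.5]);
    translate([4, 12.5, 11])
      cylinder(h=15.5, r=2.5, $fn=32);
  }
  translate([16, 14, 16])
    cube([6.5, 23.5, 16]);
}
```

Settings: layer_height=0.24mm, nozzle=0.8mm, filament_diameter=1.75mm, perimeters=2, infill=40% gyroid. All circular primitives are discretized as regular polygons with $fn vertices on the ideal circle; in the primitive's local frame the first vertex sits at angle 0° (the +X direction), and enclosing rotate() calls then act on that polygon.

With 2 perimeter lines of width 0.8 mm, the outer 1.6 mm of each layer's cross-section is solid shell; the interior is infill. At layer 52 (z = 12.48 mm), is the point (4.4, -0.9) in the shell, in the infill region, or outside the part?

At z = 12.48 mm: the cube (footprint 5×23.5) is included at this height; the cylinder at (4, 12.5): section is a regular 32-gon, circumradius r=2.5; Combining (union): the regions partially overlap (shared area 14.60 mm²), so overlapping operands fuse into one piece — 1 connected region; the cube at (16, 14) does not reach this height (z outside [16, 32]); Taking the first minus the rest: none of the subtracted shapes is present at this height, so that combined region is unchanged — 1 connected region. Overall, the cross-section is a single solid region. The nearest boundary edge runs (5.00, 0.00)→(0.00, 0.00); distance from the point to it = 0.90 mm. The point is not inside any of the regions above, so it lies outside the cross-section (0.90 mm from the nearest boundary).

outside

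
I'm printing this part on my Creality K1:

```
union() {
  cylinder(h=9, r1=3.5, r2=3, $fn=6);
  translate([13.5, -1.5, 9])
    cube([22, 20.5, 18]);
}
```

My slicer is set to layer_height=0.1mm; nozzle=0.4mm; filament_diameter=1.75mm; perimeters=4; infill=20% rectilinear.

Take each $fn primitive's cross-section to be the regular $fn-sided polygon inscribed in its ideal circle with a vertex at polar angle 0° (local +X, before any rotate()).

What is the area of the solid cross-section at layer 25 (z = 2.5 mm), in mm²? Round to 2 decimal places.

29.35 mm²

At z = 2.5 mm: the cone: at t=0.278 of its height the radius interpolates to r₁+(r₂−r₁)t = 3.361, giving a regular 6-gon of that circumradius (area = (6/2)·3.361²·sin(360°/6) = 29.35 mm²); the cube at (13.5, -1.5) does not reach this height (z outside [9, 27]); Merging all regions: only the cone is present, so the union is just that shape — area = 29.35 mm². Overall, the cross-section is a single solid region. Net area = 29.35 mm².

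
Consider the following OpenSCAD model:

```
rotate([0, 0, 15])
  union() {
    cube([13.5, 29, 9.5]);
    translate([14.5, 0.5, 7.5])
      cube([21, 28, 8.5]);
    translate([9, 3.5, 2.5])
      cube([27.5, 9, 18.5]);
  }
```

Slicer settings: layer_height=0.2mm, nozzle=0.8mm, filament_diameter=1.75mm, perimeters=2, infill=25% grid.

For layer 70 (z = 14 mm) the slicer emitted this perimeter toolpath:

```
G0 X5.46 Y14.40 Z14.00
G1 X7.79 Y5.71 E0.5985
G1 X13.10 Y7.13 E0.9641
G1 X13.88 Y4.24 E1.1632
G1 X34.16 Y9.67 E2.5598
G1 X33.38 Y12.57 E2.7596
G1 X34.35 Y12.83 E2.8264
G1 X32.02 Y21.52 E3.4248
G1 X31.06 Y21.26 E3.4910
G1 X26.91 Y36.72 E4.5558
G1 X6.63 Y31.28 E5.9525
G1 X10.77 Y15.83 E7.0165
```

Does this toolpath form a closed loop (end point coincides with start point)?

Start point (G0): (5.46, 14.40). End point (last G1): the path does not return to the start — open.

no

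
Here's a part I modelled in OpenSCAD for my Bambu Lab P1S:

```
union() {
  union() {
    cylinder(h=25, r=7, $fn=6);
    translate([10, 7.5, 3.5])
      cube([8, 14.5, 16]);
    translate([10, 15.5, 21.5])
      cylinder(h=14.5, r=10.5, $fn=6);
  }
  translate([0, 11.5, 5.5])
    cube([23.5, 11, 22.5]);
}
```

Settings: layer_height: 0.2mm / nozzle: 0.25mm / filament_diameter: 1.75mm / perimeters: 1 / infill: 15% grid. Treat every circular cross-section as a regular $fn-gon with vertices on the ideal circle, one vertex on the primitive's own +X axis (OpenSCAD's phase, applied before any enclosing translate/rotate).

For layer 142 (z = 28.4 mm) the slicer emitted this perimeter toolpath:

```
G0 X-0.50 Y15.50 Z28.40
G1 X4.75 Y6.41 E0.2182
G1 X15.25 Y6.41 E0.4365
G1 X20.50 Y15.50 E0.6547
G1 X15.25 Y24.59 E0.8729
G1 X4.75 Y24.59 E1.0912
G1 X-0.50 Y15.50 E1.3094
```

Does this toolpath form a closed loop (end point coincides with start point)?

Start point (G0): (-0.50, 15.50). End point (last G1): the path returns to the start — closed.

yes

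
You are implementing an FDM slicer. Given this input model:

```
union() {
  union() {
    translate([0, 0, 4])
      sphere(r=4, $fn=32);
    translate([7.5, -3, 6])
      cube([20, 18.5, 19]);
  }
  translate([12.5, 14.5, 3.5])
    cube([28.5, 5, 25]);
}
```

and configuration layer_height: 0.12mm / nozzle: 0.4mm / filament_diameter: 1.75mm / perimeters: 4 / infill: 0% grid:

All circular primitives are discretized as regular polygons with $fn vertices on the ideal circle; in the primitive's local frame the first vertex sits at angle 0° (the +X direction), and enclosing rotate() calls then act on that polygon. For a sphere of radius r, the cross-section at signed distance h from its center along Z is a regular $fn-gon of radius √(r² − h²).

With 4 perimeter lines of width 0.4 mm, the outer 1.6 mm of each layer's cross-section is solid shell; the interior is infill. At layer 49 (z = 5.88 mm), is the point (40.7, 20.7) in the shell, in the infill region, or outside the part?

At z = 5.88 mm: the sphere: section is a regular 32-gon, circumradius = √(r²−h²) = √(4²−1.88²) = 3.531; the cube at (7.5, -3) is absent (z outside [6, 25]); Taking the union: only the r=4 sphere is present, so the union is just that shape — 1 connected region; the cube at (12.5, 14.5) (footprint 28.5×5) is included at this height; Combining (union): the 2 present regions are separate (no shared area or edge), so areas and boundary lengths simply add and each stays a separate island — 2 connected regions. Overall, the cross-section has 2 separate islands. The nearest boundary edge runs (12.50, 19.50)→(41.00, 19.50); distance from the point to it = 1.20 mm. The point is not inside any of the regions above, so it lies outside the cross-section (1.20 mm from the nearest boundary).

outside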